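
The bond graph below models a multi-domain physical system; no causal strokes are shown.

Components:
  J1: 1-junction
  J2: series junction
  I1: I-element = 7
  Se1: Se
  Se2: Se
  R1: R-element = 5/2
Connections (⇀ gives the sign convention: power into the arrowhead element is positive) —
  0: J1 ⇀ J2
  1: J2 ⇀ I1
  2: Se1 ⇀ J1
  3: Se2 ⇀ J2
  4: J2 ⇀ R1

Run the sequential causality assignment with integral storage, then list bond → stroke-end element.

b0 |J2
b1 |I1
b2 |J1
b3 |J2
b4 |J2

β2 |J1  (Se1: effort source, stroke at far end)
β3 |J2  (Se2: effort source, stroke at far end)
β0 |J2  (closing 1-jn rule on J1)
β1 |I1  (I1 outputs flow p/I1)
β4 |J2  (1-jn J2 has f-setter on 1)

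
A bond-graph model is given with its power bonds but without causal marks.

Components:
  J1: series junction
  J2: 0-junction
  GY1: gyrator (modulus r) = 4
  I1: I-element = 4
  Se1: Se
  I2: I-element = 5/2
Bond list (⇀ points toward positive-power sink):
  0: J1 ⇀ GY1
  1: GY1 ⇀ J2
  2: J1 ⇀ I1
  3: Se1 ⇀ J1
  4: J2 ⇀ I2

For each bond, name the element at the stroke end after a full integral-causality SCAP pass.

b3 |J1  (Se1: effort source, stroke at far end)
b2 |I1  (prefer integral on I1)
b0 |J1  (J1: bond 2 brought flow, rest push out)
b1 |J2  (GY1 both-in/both-out from 0)
b4 |I2  (J2: bond 1 brought effort, rest push out)

bond 0 →J1
bond 1 →J2
bond 2 →I1
bond 3 →J1
bond 4 →I2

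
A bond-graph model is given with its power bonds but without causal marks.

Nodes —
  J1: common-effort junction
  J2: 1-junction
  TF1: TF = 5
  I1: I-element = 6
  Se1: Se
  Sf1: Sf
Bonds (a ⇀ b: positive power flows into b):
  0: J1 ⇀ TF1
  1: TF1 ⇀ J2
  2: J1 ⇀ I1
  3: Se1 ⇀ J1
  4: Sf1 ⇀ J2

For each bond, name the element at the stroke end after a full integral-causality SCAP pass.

b3 stroke at J1  (Se1 fixes effort; stroke away)
b4 stroke at Sf1  (Sf1 fixes flow; stroke at Sf1)
b0 stroke at TF1  (0-jn J1 has e-setter on 3)
b2 stroke at I1  (J1 effort already set via bond 3)
b1 stroke at J2  (J2 flow already set via bond 4)

bond 0 stroke at TF1
bond 1 stroke at J2
bond 2 stroke at I1
bond 3 stroke at J1
bond 4 stroke at Sf1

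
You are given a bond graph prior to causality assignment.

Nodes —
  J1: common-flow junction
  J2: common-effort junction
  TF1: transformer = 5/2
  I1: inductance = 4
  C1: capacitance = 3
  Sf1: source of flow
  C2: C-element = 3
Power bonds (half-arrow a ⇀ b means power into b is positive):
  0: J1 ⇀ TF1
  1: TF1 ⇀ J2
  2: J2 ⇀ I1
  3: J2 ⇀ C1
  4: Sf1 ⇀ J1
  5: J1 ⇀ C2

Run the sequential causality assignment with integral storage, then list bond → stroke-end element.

b0 →J1
b1 →TF1
b2 →I1
b3 →J2
b4 →Sf1
b5 →J1

β4 →Sf1  (Sf1 (Sf) sets flow on bond)
β0 →J1  (1-jn J1 has f-setter on 4)
β5 →J1  (1-jn J1 has f-setter on 4)
β1 →TF1  (TF TF1: opposite of bond 0)
β2 →I1  (I1: I, integral causality)
β3 →J2  (J2 needs exactly one e-in)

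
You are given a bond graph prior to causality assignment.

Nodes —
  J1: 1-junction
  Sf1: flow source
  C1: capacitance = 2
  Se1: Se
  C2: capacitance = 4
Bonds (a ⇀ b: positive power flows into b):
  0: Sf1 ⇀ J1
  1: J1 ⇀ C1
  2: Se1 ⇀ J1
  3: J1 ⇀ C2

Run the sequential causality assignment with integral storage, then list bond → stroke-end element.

bond 0 stroke→Sf1  (Sf1 fixes flow; stroke at Sf1)
bond 2 stroke→J1  (Se1: effort source, stroke at far end)
bond 1 stroke→J1  (1-jn J1 has f-setter on 0)
bond 3 stroke→J1  (J1: bond 0 brought flow, rest push out)

b0 →Sf1
b1 →J1
b2 →J1
b3 →J1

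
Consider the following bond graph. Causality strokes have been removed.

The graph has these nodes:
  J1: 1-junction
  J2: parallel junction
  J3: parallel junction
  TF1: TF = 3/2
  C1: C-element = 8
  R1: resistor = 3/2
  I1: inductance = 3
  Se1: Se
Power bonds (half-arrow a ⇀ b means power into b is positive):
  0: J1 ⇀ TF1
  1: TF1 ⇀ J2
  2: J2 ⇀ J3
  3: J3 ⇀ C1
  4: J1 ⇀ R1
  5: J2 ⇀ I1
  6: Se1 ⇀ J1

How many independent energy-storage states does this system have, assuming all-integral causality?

#6 |J1  (Se1: effort source, stroke at far end)
#3 |J3  (C1 integral (e out))
#2 |J2  (common-e at J3 fixed by 3)
#1 |TF1  (common-e at J2 fixed by 2)
#5 |I1  (0-jn J2 has e-setter on 2)
#0 |J1  (TF1: transformer flips bond 1)
#4 |R1  (only one flow-in slot at J1)

2  (C1, I1 all integral)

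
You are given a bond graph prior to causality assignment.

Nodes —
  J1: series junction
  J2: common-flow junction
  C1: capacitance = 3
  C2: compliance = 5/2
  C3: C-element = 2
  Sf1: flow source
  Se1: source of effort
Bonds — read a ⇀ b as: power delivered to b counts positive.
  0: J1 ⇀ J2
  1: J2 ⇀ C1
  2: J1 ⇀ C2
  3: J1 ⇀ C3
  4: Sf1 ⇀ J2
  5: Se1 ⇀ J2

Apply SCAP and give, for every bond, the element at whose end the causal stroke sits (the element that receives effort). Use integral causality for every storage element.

bond 0 |J2
bond 1 |J2
bond 2 |J1
bond 3 |J1
bond 4 |Sf1
bond 5 |J2

bond 4 stroke→Sf1  (source Sf1 imposes f)
bond 5 stroke→J2  (Se1: effort source, stroke at far end)
bond 0 stroke→J2  (1-jn J2 has f-setter on 4)
bond 1 stroke→J2  (1-jn J2 has f-setter on 4)
bond 2 stroke→J1  (J1 flow already set via bond 0)
bond 3 stroke→J1  (J1 flow already set via bond 0)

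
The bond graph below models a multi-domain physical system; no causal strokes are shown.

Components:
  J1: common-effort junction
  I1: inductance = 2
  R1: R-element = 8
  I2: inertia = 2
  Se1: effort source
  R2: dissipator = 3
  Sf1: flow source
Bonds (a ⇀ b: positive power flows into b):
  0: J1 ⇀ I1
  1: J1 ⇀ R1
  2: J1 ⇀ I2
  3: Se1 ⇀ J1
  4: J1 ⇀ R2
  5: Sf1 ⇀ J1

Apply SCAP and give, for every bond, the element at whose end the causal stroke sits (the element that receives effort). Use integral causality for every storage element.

β3 stroke at J1  (Se1: effort source, stroke at far end)
β5 stroke at Sf1  (Sf1: flow source, stroke at near end)
β0 stroke at I1  (common-e at J1 fixed by 3)
β1 stroke at R1  (J1 effort already set via bond 3)
β2 stroke at I2  (J1 effort already set via bond 3)
β4 stroke at R2  (common-e at J1 fixed by 3)

bond 0 |I1
bond 1 |R1
bond 2 |I2
bond 3 |J1
bond 4 |R2
bond 5 |Sf1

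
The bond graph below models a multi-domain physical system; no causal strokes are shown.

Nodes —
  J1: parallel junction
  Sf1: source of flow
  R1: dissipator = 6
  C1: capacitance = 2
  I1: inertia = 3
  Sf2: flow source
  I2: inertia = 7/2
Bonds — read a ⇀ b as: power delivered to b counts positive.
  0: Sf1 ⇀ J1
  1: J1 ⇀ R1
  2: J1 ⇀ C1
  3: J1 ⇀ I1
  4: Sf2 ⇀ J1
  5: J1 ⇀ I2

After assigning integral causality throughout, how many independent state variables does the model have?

3  (C1, I1, I2 all integral)

#0 |Sf1  (Sf1 (Sf) sets flow on bond)
#4 |Sf2  (Sf2: flow source, stroke at near end)
#2 |J1  (prefer integral on C1)
#1 |R1  (J1 effort already set via bond 2)
#3 |I1  (J1: bond 2 brought effort, rest push out)
#5 |I2  (J1: bond 2 brought effort, rest push out)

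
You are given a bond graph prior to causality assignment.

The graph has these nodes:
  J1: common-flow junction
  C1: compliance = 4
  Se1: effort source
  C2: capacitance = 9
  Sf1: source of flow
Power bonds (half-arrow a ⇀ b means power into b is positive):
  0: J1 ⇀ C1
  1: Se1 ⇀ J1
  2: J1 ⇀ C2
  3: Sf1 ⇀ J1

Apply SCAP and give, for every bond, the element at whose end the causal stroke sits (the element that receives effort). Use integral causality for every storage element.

β1 stroke→J1  (Se1 fixes effort; stroke away)
β3 stroke→Sf1  (Sf1: flow source, stroke at near end)
β0 stroke→J1  (J1 flow already set via bond 3)
β2 stroke→J1  (J1 flow already set via bond 3)

b0 stroke at J1
b1 stroke at J1
b2 stroke at J1
b3 stroke at Sf1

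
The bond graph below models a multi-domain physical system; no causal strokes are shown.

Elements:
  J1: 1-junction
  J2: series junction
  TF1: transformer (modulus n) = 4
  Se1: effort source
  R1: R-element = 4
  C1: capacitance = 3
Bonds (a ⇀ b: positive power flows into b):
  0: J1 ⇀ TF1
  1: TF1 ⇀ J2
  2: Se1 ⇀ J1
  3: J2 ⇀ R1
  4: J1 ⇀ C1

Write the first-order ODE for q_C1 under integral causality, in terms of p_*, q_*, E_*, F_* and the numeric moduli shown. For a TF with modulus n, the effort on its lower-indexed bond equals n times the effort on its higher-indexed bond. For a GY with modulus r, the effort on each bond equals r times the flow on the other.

b2 stroke→J1  (Se1 fixes effort; stroke away)
b4 stroke→J1  (C1 outputs effort q/C1)
b0 stroke→TF1  (J1: last free bond brings flow in)
b1 stroke→J2  (through TF1, causality passes straight; one stroke at TF1)
b3 stroke→R1  (J2 needs exactly one f-in)

dq_C1/dt = E_Se1/64 - q_C1/192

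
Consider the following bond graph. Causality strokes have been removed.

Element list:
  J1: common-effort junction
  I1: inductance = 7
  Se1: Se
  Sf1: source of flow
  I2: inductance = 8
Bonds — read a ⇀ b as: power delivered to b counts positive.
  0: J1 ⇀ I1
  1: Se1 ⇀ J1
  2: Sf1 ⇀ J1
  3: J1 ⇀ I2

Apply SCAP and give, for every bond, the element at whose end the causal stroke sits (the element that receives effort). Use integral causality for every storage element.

#0 →I1
#1 →J1
#2 →Sf1
#3 →I2

#1 |J1  (Se1 fixes effort; stroke away)
#2 |Sf1  (Sf1: flow source, stroke at near end)
#0 |I1  (0-jn J1 has e-setter on 1)
#3 |I2  (common-e at J1 fixed by 1)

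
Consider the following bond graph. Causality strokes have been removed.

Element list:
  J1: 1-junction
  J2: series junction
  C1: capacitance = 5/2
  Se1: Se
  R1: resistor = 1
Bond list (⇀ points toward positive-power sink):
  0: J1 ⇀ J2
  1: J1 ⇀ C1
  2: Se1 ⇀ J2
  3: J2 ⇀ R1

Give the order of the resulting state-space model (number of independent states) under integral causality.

1  (C1 all integral)

#2 |J2  (Se1 fixes effort; stroke away)
#1 |J1  (C1 integral (e out))
#0 |J2  (J1: last free bond brings flow in)
#3 |R1  (J2: last free bond brings flow in)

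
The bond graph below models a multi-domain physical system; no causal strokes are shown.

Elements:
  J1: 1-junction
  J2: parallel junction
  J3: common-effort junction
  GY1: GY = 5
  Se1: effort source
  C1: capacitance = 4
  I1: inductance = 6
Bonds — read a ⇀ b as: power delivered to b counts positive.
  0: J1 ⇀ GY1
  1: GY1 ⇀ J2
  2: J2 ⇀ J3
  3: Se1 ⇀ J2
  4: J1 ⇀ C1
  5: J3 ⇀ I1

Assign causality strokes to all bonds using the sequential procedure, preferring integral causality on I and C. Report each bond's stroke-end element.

b0 stroke at GY1
b1 stroke at GY1
b2 stroke at J3
b3 stroke at J2
b4 stroke at J1
b5 stroke at I1

bond 3 stroke→J2  (Se1 (Se) sets effort on bond)
bond 1 stroke→GY1  (0-jn J2 has e-setter on 3)
bond 2 stroke→J3  (J2: bond 3 brought effort, rest push out)
bond 5 stroke→I1  (0-jn J3 has e-setter on 2)
bond 0 stroke→GY1  (GY1 both-in/both-out from 1)
bond 4 stroke→J1  (1-jn J1 has f-setter on 0)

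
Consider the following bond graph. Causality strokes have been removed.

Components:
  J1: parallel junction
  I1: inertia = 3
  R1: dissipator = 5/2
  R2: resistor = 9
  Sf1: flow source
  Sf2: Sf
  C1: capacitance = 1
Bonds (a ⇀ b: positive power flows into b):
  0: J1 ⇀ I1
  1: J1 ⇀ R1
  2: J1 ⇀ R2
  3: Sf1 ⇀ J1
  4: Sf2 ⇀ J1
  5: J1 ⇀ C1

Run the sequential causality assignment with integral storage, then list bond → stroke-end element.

#0 stroke→I1
#1 stroke→R1
#2 stroke→R2
#3 stroke→Sf1
#4 stroke→Sf2
#5 stroke→J1

b3 →Sf1  (source Sf1 imposes f)
b4 →Sf2  (Sf2 fixes flow; stroke at Sf2)
b0 →I1  (I1 outputs flow p/I1)
b5 →J1  (C1: C, integral causality)
b1 →R1  (J1 effort already set via bond 5)
b2 →R2  (J1: bond 5 brought effort, rest push out)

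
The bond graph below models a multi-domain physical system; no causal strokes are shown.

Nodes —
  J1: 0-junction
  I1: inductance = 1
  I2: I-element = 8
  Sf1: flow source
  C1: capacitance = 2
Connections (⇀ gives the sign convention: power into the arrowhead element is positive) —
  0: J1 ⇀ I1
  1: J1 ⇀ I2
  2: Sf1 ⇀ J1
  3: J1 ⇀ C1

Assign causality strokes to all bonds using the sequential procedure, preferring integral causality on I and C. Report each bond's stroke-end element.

#2 stroke at Sf1  (Sf1 (Sf) sets flow on bond)
#0 stroke at I1  (I1: I, integral causality)
#1 stroke at I2  (I2 outputs flow p/I2)
#3 stroke at J1  (closing 0-jn rule on J1)

#0 stroke→I1
#1 stroke→I2
#2 stroke→Sf1
#3 stroke→J1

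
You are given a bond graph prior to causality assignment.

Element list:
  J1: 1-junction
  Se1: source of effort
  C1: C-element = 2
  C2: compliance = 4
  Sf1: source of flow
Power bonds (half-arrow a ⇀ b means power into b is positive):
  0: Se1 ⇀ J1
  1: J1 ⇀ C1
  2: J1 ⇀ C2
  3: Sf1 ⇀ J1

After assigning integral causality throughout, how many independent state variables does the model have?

2  (C1, C2 all integral)

b0 →J1  (Se1 fixes effort; stroke away)
b3 →Sf1  (Sf1 (Sf) sets flow on bond)
b1 →J1  (J1: bond 3 brought flow, rest push out)
b2 →J1  (common-f at J1 fixed by 3)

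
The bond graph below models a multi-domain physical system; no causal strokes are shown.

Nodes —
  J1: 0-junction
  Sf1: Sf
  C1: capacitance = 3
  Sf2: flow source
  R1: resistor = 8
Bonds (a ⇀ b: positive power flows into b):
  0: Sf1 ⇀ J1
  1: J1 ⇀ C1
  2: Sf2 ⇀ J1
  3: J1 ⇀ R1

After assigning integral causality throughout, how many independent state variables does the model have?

β0 stroke at Sf1  (source Sf1 imposes f)
β2 stroke at Sf2  (Sf2 (Sf) sets flow on bond)
β1 stroke at J1  (C1 integral (e out))
β3 stroke at R1  (J1 effort already set via bond 1)

1  (C1 all integral)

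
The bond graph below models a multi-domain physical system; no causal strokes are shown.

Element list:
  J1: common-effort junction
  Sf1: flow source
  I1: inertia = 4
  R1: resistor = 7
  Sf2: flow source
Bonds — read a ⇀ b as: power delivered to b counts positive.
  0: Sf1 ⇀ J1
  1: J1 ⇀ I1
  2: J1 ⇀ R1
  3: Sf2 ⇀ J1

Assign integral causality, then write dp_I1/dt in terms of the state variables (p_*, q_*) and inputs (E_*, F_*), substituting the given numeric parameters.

dp_I1/dt = 7*F_Sf1 + 7*F_Sf2 - 7*p_I1/4

bond 0 →Sf1  (Sf1 (Sf) sets flow on bond)
bond 3 →Sf2  (Sf2 (Sf) sets flow on bond)
bond 1 →I1  (I1 outputs flow p/I1)
bond 2 →J1  (J1: last free bond brings effort in)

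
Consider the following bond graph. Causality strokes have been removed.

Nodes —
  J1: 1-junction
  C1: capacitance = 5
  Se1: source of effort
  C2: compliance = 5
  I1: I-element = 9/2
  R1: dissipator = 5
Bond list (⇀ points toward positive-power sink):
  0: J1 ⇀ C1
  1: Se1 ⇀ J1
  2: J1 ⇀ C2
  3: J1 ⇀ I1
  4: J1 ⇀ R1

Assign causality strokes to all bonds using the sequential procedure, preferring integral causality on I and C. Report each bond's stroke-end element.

β1 stroke at J1  (Se1: effort source, stroke at far end)
β0 stroke at J1  (C1 outputs effort q/C1)
β2 stroke at J1  (C2 integral (e out))
β3 stroke at I1  (I1 outputs flow p/I1)
β4 stroke at J1  (common-f at J1 fixed by 3)

#0 stroke→J1
#1 stroke→J1
#2 stroke→J1
#3 stroke→I1
#4 stroke→J1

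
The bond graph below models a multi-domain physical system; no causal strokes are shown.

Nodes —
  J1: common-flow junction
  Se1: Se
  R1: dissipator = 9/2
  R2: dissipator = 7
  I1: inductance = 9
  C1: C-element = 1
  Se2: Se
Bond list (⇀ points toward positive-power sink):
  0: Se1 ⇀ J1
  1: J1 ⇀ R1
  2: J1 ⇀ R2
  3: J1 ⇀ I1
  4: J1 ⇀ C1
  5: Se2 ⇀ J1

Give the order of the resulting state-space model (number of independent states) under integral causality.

#0 |J1  (source Se1 imposes e)
#5 |J1  (source Se2 imposes e)
#3 |I1  (I1: I, integral causality)
#1 |J1  (common-f at J1 fixed by 3)
#2 |J1  (J1: bond 3 brought flow, rest push out)
#4 |J1  (J1 flow already set via bond 3)

2  (C1, I1 all integral)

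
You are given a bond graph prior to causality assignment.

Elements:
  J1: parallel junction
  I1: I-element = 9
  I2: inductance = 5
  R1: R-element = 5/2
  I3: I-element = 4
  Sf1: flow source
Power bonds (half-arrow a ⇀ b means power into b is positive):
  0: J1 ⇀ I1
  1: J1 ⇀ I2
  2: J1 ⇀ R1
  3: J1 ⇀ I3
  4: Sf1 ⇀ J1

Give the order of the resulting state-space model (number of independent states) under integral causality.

bond 4 |Sf1  (Sf1 fixes flow; stroke at Sf1)
bond 0 |I1  (I1 outputs flow p/I1)
bond 1 |I2  (prefer integral on I2)
bond 3 |I3  (I3: I, integral causality)
bond 2 |J1  (closing 0-jn rule on J1)

3  (I1, I2, I3 all integral)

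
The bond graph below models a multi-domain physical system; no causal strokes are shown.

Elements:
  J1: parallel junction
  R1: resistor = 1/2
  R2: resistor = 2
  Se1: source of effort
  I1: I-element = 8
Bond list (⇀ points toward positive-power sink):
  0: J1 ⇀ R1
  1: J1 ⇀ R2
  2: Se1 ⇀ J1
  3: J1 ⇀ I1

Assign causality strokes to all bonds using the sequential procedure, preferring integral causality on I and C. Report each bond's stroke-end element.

bond 2 |J1  (Se1 (Se) sets effort on bond)
bond 0 |R1  (J1: bond 2 brought effort, rest push out)
bond 1 |R2  (0-jn J1 has e-setter on 2)
bond 3 |I1  (common-e at J1 fixed by 2)

bond 0 |R1
bond 1 |R2
bond 2 |J1
bond 3 |I1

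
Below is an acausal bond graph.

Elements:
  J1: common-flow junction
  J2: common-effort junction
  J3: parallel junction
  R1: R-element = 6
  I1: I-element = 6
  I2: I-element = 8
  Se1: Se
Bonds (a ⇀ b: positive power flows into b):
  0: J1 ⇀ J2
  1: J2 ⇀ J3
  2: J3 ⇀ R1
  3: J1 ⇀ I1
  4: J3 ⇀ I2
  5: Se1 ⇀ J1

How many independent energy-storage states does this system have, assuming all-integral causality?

2  (I1, I2 all integral)

b5 |J1  (Se1: effort source, stroke at far end)
b3 |I1  (prefer integral on I1)
b0 |J1  (1-jn J1 has f-setter on 3)
b1 |J2  (closing 0-jn rule on J2)
b4 |I2  (prefer integral on I2)
b2 |J3  (closing 0-jn rule on J3)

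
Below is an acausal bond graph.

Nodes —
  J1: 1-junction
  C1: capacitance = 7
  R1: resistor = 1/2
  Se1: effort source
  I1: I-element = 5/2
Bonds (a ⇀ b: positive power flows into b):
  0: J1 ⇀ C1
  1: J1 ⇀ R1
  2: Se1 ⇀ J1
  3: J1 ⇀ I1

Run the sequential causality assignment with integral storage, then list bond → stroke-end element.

bond 2 →J1  (Se1: effort source, stroke at far end)
bond 0 →J1  (prefer integral on C1)
bond 3 →I1  (I1: I, integral causality)
bond 1 →J1  (J1 flow already set via bond 3)

β0 →J1
β1 →J1
β2 →J1
β3 →I1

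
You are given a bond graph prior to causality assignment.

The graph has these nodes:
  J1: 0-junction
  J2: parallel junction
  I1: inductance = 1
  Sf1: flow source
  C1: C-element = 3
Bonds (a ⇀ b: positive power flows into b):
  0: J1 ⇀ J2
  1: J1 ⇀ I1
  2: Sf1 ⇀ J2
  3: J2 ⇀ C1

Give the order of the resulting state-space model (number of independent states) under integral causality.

#2 stroke→Sf1  (source Sf1 imposes f)
#1 stroke→I1  (I1: I, integral causality)
#0 stroke→J1  (J1: last free bond brings effort in)
#3 stroke→J2  (only one effort-in slot at J2)

2  (C1, I1 all integral)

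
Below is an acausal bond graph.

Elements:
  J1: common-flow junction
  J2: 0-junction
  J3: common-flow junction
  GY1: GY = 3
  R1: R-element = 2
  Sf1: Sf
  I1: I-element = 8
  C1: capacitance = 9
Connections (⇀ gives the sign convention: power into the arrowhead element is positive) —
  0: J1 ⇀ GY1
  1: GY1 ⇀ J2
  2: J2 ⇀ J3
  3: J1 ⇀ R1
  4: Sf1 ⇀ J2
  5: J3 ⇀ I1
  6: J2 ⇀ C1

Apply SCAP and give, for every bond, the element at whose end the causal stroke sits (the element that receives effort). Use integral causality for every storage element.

β0 |GY1
β1 |GY1
β2 |J3
β3 |J1
β4 |Sf1
β5 |I1
β6 |J2

β4 |Sf1  (Sf1 (Sf) sets flow on bond)
β5 |I1  (I1 outputs flow p/I1)
β2 |J3  (common-f at J3 fixed by 5)
β6 |J2  (C1 outputs effort q/C1)
β1 |GY1  (common-e at J2 fixed by 6)
β0 |GY1  (through GY1, causality inverts; strokes same side of GY1)
β3 |J1  (J1 flow already set via bond 0)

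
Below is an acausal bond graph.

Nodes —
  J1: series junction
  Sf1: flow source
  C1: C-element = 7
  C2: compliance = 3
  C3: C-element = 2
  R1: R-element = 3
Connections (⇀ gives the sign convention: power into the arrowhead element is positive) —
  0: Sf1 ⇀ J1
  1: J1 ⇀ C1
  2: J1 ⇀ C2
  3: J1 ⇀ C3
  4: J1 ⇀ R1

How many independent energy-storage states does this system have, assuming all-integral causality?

b0 →Sf1  (Sf1: flow source, stroke at near end)
b1 →J1  (J1 flow already set via bond 0)
b2 →J1  (common-f at J1 fixed by 0)
b3 →J1  (J1 flow already set via bond 0)
b4 →J1  (common-f at J1 fixed by 0)

3  (C1, C2, C3 all integral)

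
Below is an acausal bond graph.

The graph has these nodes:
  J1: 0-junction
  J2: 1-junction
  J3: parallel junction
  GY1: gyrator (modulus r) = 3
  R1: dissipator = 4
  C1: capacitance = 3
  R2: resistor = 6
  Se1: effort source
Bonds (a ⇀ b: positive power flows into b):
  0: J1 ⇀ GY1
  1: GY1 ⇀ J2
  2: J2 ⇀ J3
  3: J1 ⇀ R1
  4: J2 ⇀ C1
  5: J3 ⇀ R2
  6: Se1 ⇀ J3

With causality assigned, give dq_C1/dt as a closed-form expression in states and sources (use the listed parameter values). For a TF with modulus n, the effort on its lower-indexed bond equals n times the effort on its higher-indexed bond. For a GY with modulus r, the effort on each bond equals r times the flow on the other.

bond 6 stroke at J3  (Se1 fixes effort; stroke away)
bond 2 stroke at J2  (common-e at J3 fixed by 6)
bond 5 stroke at R2  (common-e at J3 fixed by 6)
bond 4 stroke at J2  (C1 outputs effort q/C1)
bond 1 stroke at GY1  (J2 needs exactly one f-in)
bond 0 stroke at GY1  (GY GY1: same side as bond 1)
bond 3 stroke at J1  (J1: last free bond brings effort in)

dq_C1/dt = -4*E_Se1/9 - 4*q_C1/27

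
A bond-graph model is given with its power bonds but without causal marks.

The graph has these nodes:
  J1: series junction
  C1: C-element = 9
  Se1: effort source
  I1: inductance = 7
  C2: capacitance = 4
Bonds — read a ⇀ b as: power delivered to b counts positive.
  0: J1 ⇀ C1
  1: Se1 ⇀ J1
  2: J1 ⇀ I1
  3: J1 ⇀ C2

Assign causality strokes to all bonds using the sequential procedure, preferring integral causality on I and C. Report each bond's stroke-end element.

#0 stroke→J1
#1 stroke→J1
#2 stroke→I1
#3 stroke→J1

b1 →J1  (Se1: effort source, stroke at far end)
b0 →J1  (C1 outputs effort q/C1)
b2 →I1  (I1 outputs flow p/I1)
b3 →J1  (J1: bond 2 brought flow, rest push out)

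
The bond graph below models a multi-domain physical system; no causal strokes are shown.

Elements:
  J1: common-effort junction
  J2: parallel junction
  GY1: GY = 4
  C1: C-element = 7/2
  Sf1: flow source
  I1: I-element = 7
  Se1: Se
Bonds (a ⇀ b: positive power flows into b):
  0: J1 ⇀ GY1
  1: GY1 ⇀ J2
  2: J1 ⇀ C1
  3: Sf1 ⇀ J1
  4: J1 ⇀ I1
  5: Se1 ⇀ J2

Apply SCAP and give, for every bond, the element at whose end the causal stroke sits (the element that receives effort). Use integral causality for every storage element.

b0 |GY1
b1 |GY1
b2 |J1
b3 |Sf1
b4 |I1
b5 |J2

#3 →Sf1  (Sf1: flow source, stroke at near end)
#5 →J2  (Se1 (Se) sets effort on bond)
#1 →GY1  (common-e at J2 fixed by 5)
#0 →GY1  (GY1 both-in/both-out from 1)
#2 →J1  (C1 integral (e out))
#4 →I1  (0-jn J1 has e-setter on 2)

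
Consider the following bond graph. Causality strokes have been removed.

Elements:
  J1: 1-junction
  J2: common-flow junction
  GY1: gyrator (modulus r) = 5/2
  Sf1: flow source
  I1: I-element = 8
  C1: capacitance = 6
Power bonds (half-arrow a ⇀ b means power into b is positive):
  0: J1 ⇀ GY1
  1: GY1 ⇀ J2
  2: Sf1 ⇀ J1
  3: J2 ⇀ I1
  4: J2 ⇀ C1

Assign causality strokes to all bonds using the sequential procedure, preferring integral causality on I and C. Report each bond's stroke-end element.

#2 stroke→Sf1  (source Sf1 imposes f)
#0 stroke→J1  (J1 flow already set via bond 2)
#1 stroke→J2  (GY1 both-in/both-out from 0)
#3 stroke→I1  (I1: I, integral causality)
#4 stroke→J2  (common-f at J2 fixed by 3)

#0 |J1
#1 |J2
#2 |Sf1
#3 |I1
#4 |J2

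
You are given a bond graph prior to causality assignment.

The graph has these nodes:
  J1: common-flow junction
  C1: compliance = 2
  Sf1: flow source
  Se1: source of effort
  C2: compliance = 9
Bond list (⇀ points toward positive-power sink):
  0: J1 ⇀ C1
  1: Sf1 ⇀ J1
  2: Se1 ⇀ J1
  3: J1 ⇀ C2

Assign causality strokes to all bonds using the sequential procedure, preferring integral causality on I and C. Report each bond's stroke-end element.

β0 |J1
β1 |Sf1
β2 |J1
β3 |J1

b1 |Sf1  (source Sf1 imposes f)
b2 |J1  (source Se1 imposes e)
b0 |J1  (J1 flow already set via bond 1)
b3 |J1  (J1 flow already set via bond 1)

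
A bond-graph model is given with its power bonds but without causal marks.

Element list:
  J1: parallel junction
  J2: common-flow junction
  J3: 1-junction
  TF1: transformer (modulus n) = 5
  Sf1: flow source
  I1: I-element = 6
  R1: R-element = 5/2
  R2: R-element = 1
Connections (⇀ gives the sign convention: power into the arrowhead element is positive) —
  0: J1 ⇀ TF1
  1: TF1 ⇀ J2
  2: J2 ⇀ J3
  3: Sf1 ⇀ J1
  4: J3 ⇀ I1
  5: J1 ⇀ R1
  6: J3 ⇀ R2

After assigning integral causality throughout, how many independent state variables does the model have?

1  (I1 all integral)

b3 stroke→Sf1  (Sf1 fixes flow; stroke at Sf1)
b4 stroke→I1  (I1 integral (f out))
b2 stroke→J3  (J3: bond 4 brought flow, rest push out)
b6 stroke→J3  (common-f at J3 fixed by 4)
b1 stroke→J2  (1-jn J2 has f-setter on 2)
b0 stroke→TF1  (TF1 one-in-one-out from 1)
b5 stroke→J1  (J1 needs exactly one e-in)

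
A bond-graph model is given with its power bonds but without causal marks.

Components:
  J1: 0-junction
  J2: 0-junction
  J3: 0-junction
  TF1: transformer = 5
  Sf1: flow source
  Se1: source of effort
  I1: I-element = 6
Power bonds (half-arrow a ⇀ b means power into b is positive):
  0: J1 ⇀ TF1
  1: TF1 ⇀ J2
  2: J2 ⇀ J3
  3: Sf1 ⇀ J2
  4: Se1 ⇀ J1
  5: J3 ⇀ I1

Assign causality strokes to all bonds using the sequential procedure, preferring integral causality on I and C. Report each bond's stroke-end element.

#0 |TF1
#1 |J2
#2 |J3
#3 |Sf1
#4 |J1
#5 |I1

b3 stroke→Sf1  (Sf1 fixes flow; stroke at Sf1)
b4 stroke→J1  (Se1 (Se) sets effort on bond)
b0 stroke→TF1  (J1 effort already set via bond 4)
b1 stroke→J2  (TF1: transformer flips bond 0)
b2 stroke→J3  (J2 effort already set via bond 1)
b5 stroke→I1  (common-e at J3 fixed by 2)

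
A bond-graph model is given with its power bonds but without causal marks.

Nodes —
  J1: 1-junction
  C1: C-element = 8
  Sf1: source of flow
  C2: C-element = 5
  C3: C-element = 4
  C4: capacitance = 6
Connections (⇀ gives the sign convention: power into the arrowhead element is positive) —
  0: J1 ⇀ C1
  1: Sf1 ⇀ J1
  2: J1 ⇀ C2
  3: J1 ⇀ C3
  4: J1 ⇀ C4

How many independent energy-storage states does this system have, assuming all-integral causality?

4  (C1, C2, C3, C4 all integral)

bond 1 |Sf1  (Sf1 (Sf) sets flow on bond)
bond 0 |J1  (J1 flow already set via bond 1)
bond 2 |J1  (1-jn J1 has f-setter on 1)
bond 3 |J1  (J1 flow already set via bond 1)
bond 4 |J1  (J1 flow already set via bond 1)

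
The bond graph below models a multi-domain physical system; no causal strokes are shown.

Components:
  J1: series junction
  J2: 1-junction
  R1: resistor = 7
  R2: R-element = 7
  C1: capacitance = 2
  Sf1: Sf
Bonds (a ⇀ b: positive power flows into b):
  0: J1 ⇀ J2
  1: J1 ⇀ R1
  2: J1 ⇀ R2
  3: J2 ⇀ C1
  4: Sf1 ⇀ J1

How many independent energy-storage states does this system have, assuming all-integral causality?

β4 stroke→Sf1  (Sf1 fixes flow; stroke at Sf1)
β0 stroke→J1  (J1 flow already set via bond 4)
β1 stroke→J1  (1-jn J1 has f-setter on 4)
β2 stroke→J1  (J1 flow already set via bond 4)
β3 stroke→J2  (J2: bond 0 brought flow, rest push out)

1  (C1 all integral)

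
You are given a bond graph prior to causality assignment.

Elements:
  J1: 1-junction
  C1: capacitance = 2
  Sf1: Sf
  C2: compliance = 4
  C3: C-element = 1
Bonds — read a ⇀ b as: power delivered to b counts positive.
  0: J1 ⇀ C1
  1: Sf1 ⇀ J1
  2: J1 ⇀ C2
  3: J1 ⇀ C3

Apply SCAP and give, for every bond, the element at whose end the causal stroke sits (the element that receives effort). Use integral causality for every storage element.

b0 |J1
b1 |Sf1
b2 |J1
b3 |J1

b1 stroke→Sf1  (Sf1 fixes flow; stroke at Sf1)
b0 stroke→J1  (common-f at J1 fixed by 1)
b2 stroke→J1  (J1 flow already set via bond 1)
b3 stroke→J1  (J1 flow already set via bond 1)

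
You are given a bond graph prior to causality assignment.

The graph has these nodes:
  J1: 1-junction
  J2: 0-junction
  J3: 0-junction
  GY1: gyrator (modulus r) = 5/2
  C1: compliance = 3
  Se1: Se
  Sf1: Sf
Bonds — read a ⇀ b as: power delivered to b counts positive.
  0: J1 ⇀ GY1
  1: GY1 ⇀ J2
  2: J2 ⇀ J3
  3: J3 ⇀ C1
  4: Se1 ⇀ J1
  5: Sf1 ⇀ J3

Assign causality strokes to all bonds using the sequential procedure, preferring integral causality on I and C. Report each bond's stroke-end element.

bond 4 stroke→J1  (Se1 fixes effort; stroke away)
bond 5 stroke→Sf1  (Sf1: flow source, stroke at near end)
bond 0 stroke→GY1  (J1: last free bond brings flow in)
bond 1 stroke→GY1  (GY1 both-in/both-out from 0)
bond 2 stroke→J2  (J2 needs exactly one e-in)
bond 3 stroke→J3  (J3 needs exactly one e-in)

bond 0 →GY1
bond 1 →GY1
bond 2 →J2
bond 3 →J3
bond 4 →J1
bond 5 →Sf1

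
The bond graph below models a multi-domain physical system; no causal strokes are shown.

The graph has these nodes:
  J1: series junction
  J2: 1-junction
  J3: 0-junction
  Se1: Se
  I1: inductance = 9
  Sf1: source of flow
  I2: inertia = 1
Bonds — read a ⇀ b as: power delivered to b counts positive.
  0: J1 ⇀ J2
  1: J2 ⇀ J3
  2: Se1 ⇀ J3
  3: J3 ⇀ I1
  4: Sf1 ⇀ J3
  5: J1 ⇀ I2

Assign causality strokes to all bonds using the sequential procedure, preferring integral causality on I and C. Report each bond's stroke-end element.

#0 stroke at J1
#1 stroke at J2
#2 stroke at J3
#3 stroke at I1
#4 stroke at Sf1
#5 stroke at I2

#2 →J3  (Se1: effort source, stroke at far end)
#4 →Sf1  (Sf1 fixes flow; stroke at Sf1)
#1 →J2  (J3 effort already set via bond 2)
#3 →I1  (J3: bond 2 brought effort, rest push out)
#0 →J1  (J2: last free bond brings flow in)
#5 →I2  (J1: last free bond brings flow in)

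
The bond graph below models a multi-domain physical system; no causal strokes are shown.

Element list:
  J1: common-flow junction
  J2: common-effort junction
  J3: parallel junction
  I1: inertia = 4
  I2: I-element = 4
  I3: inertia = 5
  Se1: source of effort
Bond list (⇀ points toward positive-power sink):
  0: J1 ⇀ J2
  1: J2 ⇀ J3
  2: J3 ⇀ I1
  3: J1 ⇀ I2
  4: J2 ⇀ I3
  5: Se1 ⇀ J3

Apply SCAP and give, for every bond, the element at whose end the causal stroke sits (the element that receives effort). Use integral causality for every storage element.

b0 stroke→J1
b1 stroke→J2
b2 stroke→I1
b3 stroke→I2
b4 stroke→I3
b5 stroke→J3

β5 stroke→J3  (Se1: effort source, stroke at far end)
β1 stroke→J2  (J3: bond 5 brought effort, rest push out)
β2 stroke→I1  (0-jn J3 has e-setter on 5)
β0 stroke→J1  (J2 effort already set via bond 1)
β4 stroke→I3  (J2: bond 1 brought effort, rest push out)
β3 stroke→I2  (only one flow-in slot at J1)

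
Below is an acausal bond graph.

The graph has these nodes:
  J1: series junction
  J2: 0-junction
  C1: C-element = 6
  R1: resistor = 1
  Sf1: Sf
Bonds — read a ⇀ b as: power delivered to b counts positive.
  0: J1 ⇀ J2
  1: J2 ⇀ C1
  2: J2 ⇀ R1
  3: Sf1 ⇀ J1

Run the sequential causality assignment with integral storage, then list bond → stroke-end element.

#3 stroke at Sf1  (Sf1 fixes flow; stroke at Sf1)
#0 stroke at J1  (common-f at J1 fixed by 3)
#1 stroke at J2  (C1 outputs effort q/C1)
#2 stroke at R1  (J2: bond 1 brought effort, rest push out)

bond 0 |J1
bond 1 |J2
bond 2 |R1
bond 3 |Sf1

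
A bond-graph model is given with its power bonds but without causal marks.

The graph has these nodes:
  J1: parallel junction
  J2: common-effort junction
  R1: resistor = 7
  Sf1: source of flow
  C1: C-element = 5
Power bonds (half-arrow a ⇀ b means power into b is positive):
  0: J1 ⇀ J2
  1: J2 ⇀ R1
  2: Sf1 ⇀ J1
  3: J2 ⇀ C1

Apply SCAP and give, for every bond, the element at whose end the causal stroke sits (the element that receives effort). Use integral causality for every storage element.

β2 →Sf1  (Sf1: flow source, stroke at near end)
β0 →J1  (closing 0-jn rule on J1)
β3 →J2  (C1 outputs effort q/C1)
β1 →R1  (J2 effort already set via bond 3)

β0 stroke at J1
β1 stroke at R1
β2 stroke at Sf1
β3 stroke at J2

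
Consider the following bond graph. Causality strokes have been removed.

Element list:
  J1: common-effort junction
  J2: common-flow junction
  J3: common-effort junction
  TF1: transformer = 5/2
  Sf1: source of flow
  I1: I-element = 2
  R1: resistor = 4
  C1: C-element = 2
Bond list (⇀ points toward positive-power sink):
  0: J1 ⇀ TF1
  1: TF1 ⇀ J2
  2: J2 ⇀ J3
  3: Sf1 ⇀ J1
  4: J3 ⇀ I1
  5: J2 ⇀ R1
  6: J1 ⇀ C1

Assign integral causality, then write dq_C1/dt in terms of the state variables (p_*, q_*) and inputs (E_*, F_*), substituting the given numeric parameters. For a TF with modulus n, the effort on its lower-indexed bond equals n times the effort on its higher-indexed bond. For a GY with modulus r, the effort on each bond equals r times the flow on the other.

dq_C1/dt = F_Sf1 - p_I1/5

β3 stroke at Sf1  (source Sf1 imposes f)
β4 stroke at I1  (prefer integral on I1)
β2 stroke at J3  (J3 needs exactly one e-in)
β1 stroke at J2  (J2: bond 2 brought flow, rest push out)
β5 stroke at J2  (1-jn J2 has f-setter on 2)
β0 stroke at TF1  (TF1 one-in-one-out from 1)
β6 stroke at J1  (J1 needs exactly one e-in)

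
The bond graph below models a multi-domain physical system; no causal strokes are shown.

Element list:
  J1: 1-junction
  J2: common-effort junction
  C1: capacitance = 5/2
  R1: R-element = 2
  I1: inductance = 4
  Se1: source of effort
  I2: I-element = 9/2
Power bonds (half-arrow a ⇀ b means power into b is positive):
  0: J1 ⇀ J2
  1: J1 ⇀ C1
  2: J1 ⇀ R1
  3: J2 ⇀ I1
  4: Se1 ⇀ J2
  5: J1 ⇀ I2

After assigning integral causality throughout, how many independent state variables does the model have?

b4 →J2  (Se1 (Se) sets effort on bond)
b0 →J1  (J2: bond 4 brought effort, rest push out)
b3 →I1  (common-e at J2 fixed by 4)
b1 →J1  (prefer integral on C1)
b5 →I2  (I2 integral (f out))
b2 →J1  (J1: bond 5 brought flow, rest push out)

3  (C1, I1, I2 all integral)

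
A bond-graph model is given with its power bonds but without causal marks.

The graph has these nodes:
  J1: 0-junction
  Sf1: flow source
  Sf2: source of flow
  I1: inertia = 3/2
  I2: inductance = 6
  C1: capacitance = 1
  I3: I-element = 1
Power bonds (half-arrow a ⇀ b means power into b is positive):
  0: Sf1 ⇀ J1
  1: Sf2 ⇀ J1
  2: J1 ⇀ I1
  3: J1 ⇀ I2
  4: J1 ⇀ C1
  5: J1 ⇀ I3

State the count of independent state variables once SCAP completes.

b0 stroke at Sf1  (source Sf1 imposes f)
b1 stroke at Sf2  (Sf2 (Sf) sets flow on bond)
b2 stroke at I1  (I1: I, integral causality)
b3 stroke at I2  (I2: I, integral causality)
b4 stroke at J1  (C1 integral (e out))
b5 stroke at I3  (J1 effort already set via bond 4)

4  (C1, I1, I2, I3 all integral)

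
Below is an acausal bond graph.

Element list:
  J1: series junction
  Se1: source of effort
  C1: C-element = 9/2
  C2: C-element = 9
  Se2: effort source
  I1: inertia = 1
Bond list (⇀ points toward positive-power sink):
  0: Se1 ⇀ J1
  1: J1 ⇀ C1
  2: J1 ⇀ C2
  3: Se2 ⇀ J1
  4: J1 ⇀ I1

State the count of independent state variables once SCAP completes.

3  (C1, C2, I1 all integral)

b0 |J1  (Se1 fixes effort; stroke away)
b3 |J1  (source Se2 imposes e)
b1 |J1  (C1 outputs effort q/C1)
b2 |J1  (C2 integral (e out))
b4 |I1  (J1: last free bond brings flow in)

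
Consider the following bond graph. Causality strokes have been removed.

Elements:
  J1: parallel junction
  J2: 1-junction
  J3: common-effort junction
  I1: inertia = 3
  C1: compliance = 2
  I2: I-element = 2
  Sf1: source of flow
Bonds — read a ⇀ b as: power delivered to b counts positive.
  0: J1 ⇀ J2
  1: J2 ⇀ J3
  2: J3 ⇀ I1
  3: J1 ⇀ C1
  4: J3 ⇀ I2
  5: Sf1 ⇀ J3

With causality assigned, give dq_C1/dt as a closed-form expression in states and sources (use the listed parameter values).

β5 stroke→Sf1  (Sf1 (Sf) sets flow on bond)
β2 stroke→I1  (I1 integral (f out))
β3 stroke→J1  (C1 outputs effort q/C1)
β0 stroke→J2  (J1 effort already set via bond 3)
β1 stroke→J3  (closing 1-jn rule on J2)
β4 stroke→I2  (J3 effort already set via bond 1)

dq_C1/dt = F_Sf1 - p_I1/3 - p_I2/2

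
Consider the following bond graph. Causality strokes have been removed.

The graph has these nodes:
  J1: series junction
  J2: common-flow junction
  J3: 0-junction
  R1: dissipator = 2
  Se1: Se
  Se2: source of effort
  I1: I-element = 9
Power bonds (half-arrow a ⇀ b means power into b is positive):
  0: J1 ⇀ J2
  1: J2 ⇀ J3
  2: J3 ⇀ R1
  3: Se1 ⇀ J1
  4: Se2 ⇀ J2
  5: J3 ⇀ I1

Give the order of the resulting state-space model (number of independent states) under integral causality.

1  (I1 all integral)

β3 stroke at J1  (source Se1 imposes e)
β4 stroke at J2  (Se2 fixes effort; stroke away)
β0 stroke at J2  (only one flow-in slot at J1)
β1 stroke at J3  (only one flow-in slot at J2)
β2 stroke at R1  (J3 effort already set via bond 1)
β5 stroke at I1  (J3 effort already set via bond 1)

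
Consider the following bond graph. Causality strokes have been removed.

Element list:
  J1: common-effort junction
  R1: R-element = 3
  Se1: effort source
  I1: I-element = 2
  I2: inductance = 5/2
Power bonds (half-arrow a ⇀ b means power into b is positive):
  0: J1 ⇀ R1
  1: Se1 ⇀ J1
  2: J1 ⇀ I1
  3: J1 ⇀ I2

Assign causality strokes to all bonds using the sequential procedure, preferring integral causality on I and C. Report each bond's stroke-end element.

bond 0 stroke at R1
bond 1 stroke at J1
bond 2 stroke at I1
bond 3 stroke at I2

#1 stroke→J1  (source Se1 imposes e)
#0 stroke→R1  (J1 effort already set via bond 1)
#2 stroke→I1  (J1: bond 1 brought effort, rest push out)
#3 stroke→I2  (J1: bond 1 brought effort, rest push out)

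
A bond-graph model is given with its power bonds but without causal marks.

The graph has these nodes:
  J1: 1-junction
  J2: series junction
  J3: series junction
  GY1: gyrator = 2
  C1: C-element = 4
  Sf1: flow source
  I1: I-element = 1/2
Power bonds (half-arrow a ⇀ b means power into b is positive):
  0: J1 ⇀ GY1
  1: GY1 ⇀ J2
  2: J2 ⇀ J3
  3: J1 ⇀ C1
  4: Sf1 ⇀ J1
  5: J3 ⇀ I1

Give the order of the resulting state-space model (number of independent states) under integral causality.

2  (C1, I1 all integral)

β4 →Sf1  (Sf1: flow source, stroke at near end)
β0 →J1  (J1 flow already set via bond 4)
β3 →J1  (J1: bond 4 brought flow, rest push out)
β1 →J2  (through GY1, causality inverts; strokes same side of GY1)
β2 →J3  (J2 needs exactly one f-in)
β5 →I1  (only one flow-in slot at J3)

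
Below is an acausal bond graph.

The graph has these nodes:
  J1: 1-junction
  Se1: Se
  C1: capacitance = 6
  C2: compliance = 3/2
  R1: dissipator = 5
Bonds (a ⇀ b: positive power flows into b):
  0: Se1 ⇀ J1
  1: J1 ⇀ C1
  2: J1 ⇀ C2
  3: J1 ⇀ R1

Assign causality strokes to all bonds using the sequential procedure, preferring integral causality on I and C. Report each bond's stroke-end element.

β0 →J1  (Se1: effort source, stroke at far end)
β1 →J1  (C1: C, integral causality)
β2 →J1  (C2: C, integral causality)
β3 →R1  (J1: last free bond brings flow in)

β0 stroke at J1
β1 stroke at J1
β2 stroke at J1
β3 stroke at R1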